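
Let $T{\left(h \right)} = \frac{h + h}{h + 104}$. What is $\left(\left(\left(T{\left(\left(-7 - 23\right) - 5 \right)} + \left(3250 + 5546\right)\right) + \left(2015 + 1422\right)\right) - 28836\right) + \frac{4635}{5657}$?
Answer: $- \frac{6480774974}{390333} \approx -16603.0$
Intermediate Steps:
$T{\left(h \right)} = \frac{2 h}{104 + h}$
$\left(\left(\left(T{\left(\left(-7 - 23\right) - 5 \right)} + \left(3250 + 5546\right)\right) + \left(2015 + 1422\right)\right) - 28836\right) + \frac{4635}{5657} = \left(\left(\left(\frac{2 \left(\left(-7 - 23\right) - 5\right)}{104 - 35} + \left(3250 + 5546\right)\right) + \left(2015 + 1422\right)\right) - 28836\right) + \frac{4635}{5657} = \left(\left(\left(\frac{2 \left(-30 - 5\right)}{104 - 35} + 8796\right) + 3437\right) - 28836\right) + 4635 \cdot \frac{1}{5657} = \left(\left(\left(2 \left(-35\right) \frac{1}{104 - 35} + 8796\right) + 3437\right) - 28836\right) + \frac{4635}{5657} = \left(\left(\left(2 \left(-35\right) \frac{1}{69} + 8796\right) + 3437\right) - 28836\right) + \frac{4635}{5657} = \left(\left(\left(- \frac{70}{69} + 8796\right) + 3437\right) - 28836\right) + \frac{4635}{5657} = \left(\left(\frac{606854}{69} + 3437\right) - 28836\right) + \frac{4635}{5657} = \left(\frac{844007}{69} - 28836\right) + \frac{4635}{5657} = - \frac{1145677}{69} + \frac{4635}{5657} = - \frac{6480774974}{390333}$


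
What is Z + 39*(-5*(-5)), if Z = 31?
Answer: 1006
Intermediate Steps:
Z + 39*(-5*(-5)) = 31 + 39*(-5*(-5)) = 31 + 39*25 = 31 + 975 = 1006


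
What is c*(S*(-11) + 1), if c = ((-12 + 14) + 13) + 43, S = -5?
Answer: 3248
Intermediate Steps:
c = 58 (c = (2 + 13) + 43 = 15 + 43 = 58)
c*(S*(-11) + 1) = 58*(-5*(-11) + 1) = 58*(55 + 1) = 58*56 = 3248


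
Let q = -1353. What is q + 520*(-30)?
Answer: -16953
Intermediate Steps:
q + 520*(-30) = -1353 + 520*(-30) = -1353 - 15600 = -16953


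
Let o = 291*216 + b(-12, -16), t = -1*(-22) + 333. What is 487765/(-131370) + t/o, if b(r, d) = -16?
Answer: -612090325/165105816 ≈ -3.7073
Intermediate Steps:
t = 355 (t = 22 + 333 = 355)
o = 62840 (o = 291*216 - 16 = 62856 - 16 = 62840)
487765/(-131370) + t/o = 487765/(-131370) + 355/62840 = 487765*(-1/131370) + 355*(1/62840) = -97553/26274 + 71/12568 = -612090325/165105816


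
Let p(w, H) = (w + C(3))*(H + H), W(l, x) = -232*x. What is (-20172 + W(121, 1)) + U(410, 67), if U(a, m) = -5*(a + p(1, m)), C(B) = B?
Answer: -25134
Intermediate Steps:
p(w, H) = 2*H*(3 + w) (p(w, H) = (w + 3)*(H + H) = (3 + w)*(2*H) = 2*H*(3 + w))
U(a, m) = -40*m - 5*a (U(a, m) = -5*(a + 2*m*(3 + 1)) = -5*(a + 2*m*4) = -5*(a + 8*m) = -40*m - 5*a)
(-20172 + W(121, 1)) + U(410, 67) = (-20172 - 232*1) + (-40*67 - 5*410) = (-20172 - 232) + (-2680 - 2050) = -20404 - 4730 = -25134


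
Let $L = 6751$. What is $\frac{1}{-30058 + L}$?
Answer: $- \frac{1}{23307} \approx -4.2906 \cdot 10^{-5}$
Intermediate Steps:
$\frac{1}{-30058 + L} = \frac{1}{-30058 + 6751} = \frac{1}{-23307} = - \frac{1}{23307}$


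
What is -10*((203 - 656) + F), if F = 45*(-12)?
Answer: 9930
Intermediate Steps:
F = -540
-10*((203 - 656) + F) = -10*((203 - 656) - 540) = -10*(-453 - 540) = -10*(-993) = 9930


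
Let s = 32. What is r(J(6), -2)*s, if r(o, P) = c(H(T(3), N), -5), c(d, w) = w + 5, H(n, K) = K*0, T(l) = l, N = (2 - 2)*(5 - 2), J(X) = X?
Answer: 0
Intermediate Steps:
N = 0 (N = 0*3 = 0)
H(n, K) = 0
c(d, w) = 5 + w
r(o, P) = 0 (r(o, P) = 5 - 5 = 0)
r(J(6), -2)*s = 0*32 = 0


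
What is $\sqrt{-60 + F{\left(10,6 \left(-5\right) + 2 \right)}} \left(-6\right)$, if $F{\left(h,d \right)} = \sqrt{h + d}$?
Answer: $- 6 \sqrt{-60 + 3 i \sqrt{2}} \approx -1.6421 - 46.505 i$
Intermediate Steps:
$F{\left(h,d \right)} = \sqrt{d + h}$
$\sqrt{-60 + F{\left(10,6 \left(-5\right) + 2 \right)}} \left(-6\right) = \sqrt{-60 + \sqrt{\left(6 \left(-5\right) + 2\right) + 10}} \left(-6\right) = \sqrt{-60 + \sqrt{\left(-30 + 2\right) + 10}} \left(-6\right) = \sqrt{-60 + \sqrt{-28 + 10}} \left(-6\right) = \sqrt{-60 + \sqrt{-18}} \left(-6\right) = \sqrt{-60 + 3 i \sqrt{2}} \left(-6\right) = - 6 \sqrt{-60 + 3 i \sqrt{2}}$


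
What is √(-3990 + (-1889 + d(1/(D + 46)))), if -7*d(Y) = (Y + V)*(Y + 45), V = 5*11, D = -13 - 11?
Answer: I*√3016879/22 ≈ 78.951*I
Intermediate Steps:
D = -24
V = 55
d(Y) = -(45 + Y)*(55 + Y)/7 (d(Y) = -(Y + 55)*(Y + 45)/7 = -(55 + Y)*(45 + Y)/7 = -(45 + Y)*(55 + Y)/7)
√(-3990 + (-1889 + d(1/(D + 46)))) = √(-3990 + (-1889 + (-2475/7 - 100/(7*(-24 + 46)) - 1/(7*(-24 + 46)²)))) = √(-3990 + (-1889 + (-2475/7 - 100/7/22 - (1/22)²/7))) = √(-3990 + (-1889 + (-2475/7 - 100/7*1/22 - (1/22)²/7))) = √(-3990 + (-1889 + (-2475/7 - 50/77 - ⅐*1/484))) = √(-3990 + (-1889 + (-2475/7 - 50/77 - 1/3388))) = √(-3990 + (-1889 - 171443/484)) = √(-3990 - 1085719/484) = √(-3016879/484) = I*√3016879/22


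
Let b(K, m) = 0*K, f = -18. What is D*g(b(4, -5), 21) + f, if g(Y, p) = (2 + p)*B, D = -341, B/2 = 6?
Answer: -94134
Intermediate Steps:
B = 12 (B = 2*6 = 12)
b(K, m) = 0
g(Y, p) = 24 + 12*p (g(Y, p) = (2 + p)*12 = 24 + 12*p)
D*g(b(4, -5), 21) + f = -341*(24 + 12*21) - 18 = -341*(24 + 252) - 18 = -341*276 - 18 = -94116 - 18 = -94134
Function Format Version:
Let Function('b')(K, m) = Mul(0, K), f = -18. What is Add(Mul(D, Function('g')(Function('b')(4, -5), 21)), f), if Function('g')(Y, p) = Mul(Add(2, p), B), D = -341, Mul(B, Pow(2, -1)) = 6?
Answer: -94134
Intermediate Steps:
B = 12 (B = Mul(2, 6) = 12)
Function('b')(K, m) = 0
Function('g')(Y, p) = Add(24, Mul(12, p)) (Function('g')(Y, p) = Mul(Add(2, p), 12) = Add(24, Mul(12, p)))
Add(Mul(D, Function('g')(Function('b')(4, -5), 21)), f) = Add(Mul(-341, Add(24, Mul(12, 21))), -18) = Add(Mul(-341, Add(24, 252)), -18) = Add(Mul(-341, 276), -18) = Add(-94116, -18) = -94134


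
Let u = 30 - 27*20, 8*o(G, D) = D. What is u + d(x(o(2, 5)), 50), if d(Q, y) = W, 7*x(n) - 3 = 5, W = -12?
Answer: -522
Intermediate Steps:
o(G, D) = D/8
x(n) = 8/7 (x(n) = 3/7 + (1/7)*5 = 3/7 + 5/7 = 8/7)
d(Q, y) = -12
u = -510 (u = 30 - 540 = -510)
u + d(x(o(2, 5)), 50) = -510 - 12 = -522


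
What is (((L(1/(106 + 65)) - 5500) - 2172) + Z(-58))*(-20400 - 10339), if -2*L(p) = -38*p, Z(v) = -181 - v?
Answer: 2156463806/9 ≈ 2.3961e+8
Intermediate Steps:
L(p) = 19*p (L(p) = -(-19)*p = 19*p)
(((L(1/(106 + 65)) - 5500) - 2172) + Z(-58))*(-20400 - 10339) = (((19/(106 + 65) - 5500) - 2172) + (-181 - 1*(-58)))*(-20400 - 10339) = (((19/171 - 5500) - 2172) + (-181 + 58))*(-30739) = (((19*(1/171) - 5500) - 2172) - 123)*(-30739) = (((⅑ - 5500) - 2172) - 123)*(-30739) = ((-49499/9 - 2172) - 123)*(-30739) = (-69047/9 - 123)*(-30739) = -70154/9*(-30739) = 2156463806/9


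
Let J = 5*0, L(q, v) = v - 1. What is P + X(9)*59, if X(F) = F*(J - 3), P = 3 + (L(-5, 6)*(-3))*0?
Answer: -1590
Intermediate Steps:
L(q, v) = -1 + v
J = 0
P = 3 (P = 3 + ((-1 + 6)*(-3))*0 = 3 + (5*(-3))*0 = 3 - 15*0 = 3 + 0 = 3)
X(F) = -3*F (X(F) = F*(0 - 3) = F*(-3) = -3*F)
P + X(9)*59 = 3 - 3*9*59 = 3 - 27*59 = 3 - 1593 = -1590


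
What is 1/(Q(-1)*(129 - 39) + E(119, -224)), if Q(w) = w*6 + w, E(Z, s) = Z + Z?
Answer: -1/392 ≈ -0.0025510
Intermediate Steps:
E(Z, s) = 2*Z
Q(w) = 7*w (Q(w) = 6*w + w = 7*w)
1/(Q(-1)*(129 - 39) + E(119, -224)) = 1/((7*(-1))*(129 - 39) + 2*119) = 1/(-7*90 + 238) = 1/(-630 + 238) = 1/(-392) = -1/392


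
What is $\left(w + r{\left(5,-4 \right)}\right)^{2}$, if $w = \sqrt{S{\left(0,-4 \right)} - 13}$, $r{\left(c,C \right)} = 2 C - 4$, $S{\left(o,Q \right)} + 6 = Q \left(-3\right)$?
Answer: $\left(12 - i \sqrt{7}\right)^{2} \approx 137.0 - 63.498 i$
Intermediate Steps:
$S{\left(o,Q \right)} = -6 - 3 Q$ ($S{\left(o,Q \right)} = -6 + Q \left(-3\right) = -6 - 3 Q$)
$r{\left(c,C \right)} = -4 + 2 C$
$w = i \sqrt{7}$ ($w = \sqrt{\left(-6 - -12\right) - 13} = \sqrt{\left(-6 + 12\right) - 13} = \sqrt{6 - 13} = \sqrt{-7} = i \sqrt{7} \approx 2.6458 i$)
$\left(w + r{\left(5,-4 \right)}\right)^{2} = \left(i \sqrt{7} + \left(-4 + 2 \left(-4\right)\right)\right)^{2} = \left(i \sqrt{7} - 12\right)^{2} = \left(-12 + i \sqrt{7}\right)^{2}$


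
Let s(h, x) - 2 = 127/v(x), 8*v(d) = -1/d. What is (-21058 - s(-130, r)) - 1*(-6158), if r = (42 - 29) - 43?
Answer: -45382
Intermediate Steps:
v(d) = -1/(8*d) (v(d) = (-1/d)/8 = -1/(8*d))
r = -30 (r = 13 - 43 = -30)
s(h, x) = 2 - 1016*x (s(h, x) = 2 + 127/((-1/(8*x))) = 2 + 127*(-8*x) = 2 - 1016*x)
(-21058 - s(-130, r)) - 1*(-6158) = (-21058 - (2 - 1016*(-30))) - 1*(-6158) = (-21058 - (2 + 30480)) + 6158 = (-21058 - 1*30482) + 6158 = (-21058 - 30482) + 6158 = -51540 + 6158 = -45382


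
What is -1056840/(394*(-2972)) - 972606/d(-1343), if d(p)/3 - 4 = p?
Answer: 47630659537/195990769 ≈ 243.02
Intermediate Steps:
d(p) = 12 + 3*p
-1056840/(394*(-2972)) - 972606/d(-1343) = -1056840/(394*(-2972)) - 972606/(12 + 3*(-1343)) = -1056840/(-1170968) - 972606/(12 - 4029) = -1056840*(-1/1170968) - 972606/(-4017) = 132105/146371 - 972606*(-1/4017) = 132105/146371 + 324202/1339 = 47630659537/195990769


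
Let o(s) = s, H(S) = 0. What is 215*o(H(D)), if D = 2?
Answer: 0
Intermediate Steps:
215*o(H(D)) = 215*0 = 0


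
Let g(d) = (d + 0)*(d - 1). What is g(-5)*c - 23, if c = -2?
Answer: -83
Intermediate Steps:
g(d) = d*(-1 + d)
g(-5)*c - 23 = -5*(-1 - 5)*(-2) - 23 = -5*(-6)*(-2) - 23 = 30*(-2) - 23 = -60 - 23 = -83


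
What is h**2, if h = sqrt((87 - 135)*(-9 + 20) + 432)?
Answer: -96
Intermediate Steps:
h = 4*I*sqrt(6) (h = sqrt(-48*11 + 432) = sqrt(-528 + 432) = sqrt(-96) = 4*I*sqrt(6) ≈ 9.798*I)
h**2 = (4*I*sqrt(6))**2 = -96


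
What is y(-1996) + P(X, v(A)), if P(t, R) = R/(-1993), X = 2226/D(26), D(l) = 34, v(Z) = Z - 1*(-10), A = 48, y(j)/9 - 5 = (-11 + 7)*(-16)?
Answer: 1237595/1993 ≈ 620.97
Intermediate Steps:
y(j) = 621 (y(j) = 45 + 9*((-11 + 7)*(-16)) = 45 + 9*(-4*(-16)) = 45 + 9*64 = 45 + 576 = 621)
v(Z) = 10 + Z (v(Z) = Z + 10 = 10 + Z)
X = 1113/17 (X = 2226/34 = 2226*(1/34) = 1113/17 ≈ 65.471)
P(t, R) = -R/1993 (P(t, R) = R*(-1/1993) = -R/1993)
y(-1996) + P(X, v(A)) = 621 - (10 + 48)/1993 = 621 - 1/1993*58 = 621 - 58/1993 = 1237595/1993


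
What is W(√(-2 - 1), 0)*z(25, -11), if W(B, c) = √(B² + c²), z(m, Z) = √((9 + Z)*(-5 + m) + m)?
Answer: -3*√5 ≈ -6.7082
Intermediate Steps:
z(m, Z) = √(m + (-5 + m)*(9 + Z)) (z(m, Z) = √((-5 + m)*(9 + Z) + m) = √(m + (-5 + m)*(9 + Z)))
W(√(-2 - 1), 0)*z(25, -11) = √((√(-2 - 1))² + 0²)*√(-45 - 5*(-11) + 10*25 - 11*25) = √((√(-3))² + 0)*√(-45 + 55 + 250 - 275) = √((I*√3)² + 0)*√(-15) = √(-3 + 0)*(I*√15) = √(-3)*(I*√15) = (I*√3)*(I*√15) = -3*√5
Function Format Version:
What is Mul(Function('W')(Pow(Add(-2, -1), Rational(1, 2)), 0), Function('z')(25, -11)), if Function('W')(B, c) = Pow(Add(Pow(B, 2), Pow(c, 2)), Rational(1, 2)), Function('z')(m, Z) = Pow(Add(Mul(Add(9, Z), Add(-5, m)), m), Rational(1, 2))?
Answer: Mul(-3, Pow(5, Rational(1, 2))) ≈ -6.7082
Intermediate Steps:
Function('z')(m, Z) = Pow(Add(m, Mul(Add(-5, m), Add(9, Z))), Rational(1, 2)) (Function('z')(m, Z) = Pow(Add(Mul(Add(-5, m), Add(9, Z)), m), Rational(1, 2)) = Pow(Add(m, Mul(Add(-5, m), Add(9, Z))), Rational(1, 2)))
Mul(Function('W')(Pow(Add(-2, -1), Rational(1, 2)), 0), Function('z')(25, -11)) = Mul(Pow(Add(Pow(Pow(Add(-2, -1), Rational(1, 2)), 2), Pow(0, 2)), Rational(1, 2)), Pow(Add(-45, Mul(-5, -11), Mul(10, 25), Mul(-11, 25)), Rational(1, 2))) = Mul(Pow(Add(Pow(Pow(-3, Rational(1, 2)), 2), 0), Rational(1, 2)), Pow(Add(-45, 55, 250, -275), Rational(1, 2))) = Mul(Pow(Add(Pow(Mul(I, Pow(3, Rational(1, 2))), 2), 0), Rational(1, 2)), Pow(-15, Rational(1, 2))) = Mul(Pow(Add(-3, 0), Rational(1, 2)), Mul(I, Pow(15, Rational(1, 2)))) = Mul(Pow(-3, Rational(1, 2)), Mul(I, Pow(15, Rational(1, 2)))) = Mul(Mul(I, Pow(3, Rational(1, 2))), Mul(I, Pow(15, Rational(1, 2)))) = Mul(-3, Pow(5, Rational(1, 2)))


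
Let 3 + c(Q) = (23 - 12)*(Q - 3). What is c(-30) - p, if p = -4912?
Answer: 4546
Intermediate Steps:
c(Q) = -36 + 11*Q (c(Q) = -3 + (23 - 12)*(Q - 3) = -3 + 11*(-3 + Q) = -3 + (-33 + 11*Q) = -36 + 11*Q)
c(-30) - p = (-36 + 11*(-30)) - 1*(-4912) = (-36 - 330) + 4912 = -366 + 4912 = 4546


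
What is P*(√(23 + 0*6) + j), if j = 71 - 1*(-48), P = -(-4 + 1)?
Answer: 357 + 3*√23 ≈ 371.39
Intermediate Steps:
P = 3 (P = -1*(-3) = 3)
j = 119 (j = 71 + 48 = 119)
P*(√(23 + 0*6) + j) = 3*(√(23 + 0*6) + 119) = 3*(√(23 + 0) + 119) = 3*(√23 + 119) = 3*(119 + √23) = 357 + 3*√23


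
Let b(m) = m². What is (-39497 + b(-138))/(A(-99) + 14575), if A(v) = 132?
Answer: -20453/14707 ≈ -1.3907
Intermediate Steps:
(-39497 + b(-138))/(A(-99) + 14575) = (-39497 + (-138)²)/(132 + 14575) = (-39497 + 19044)/14707 = -20453*1/14707 = -20453/14707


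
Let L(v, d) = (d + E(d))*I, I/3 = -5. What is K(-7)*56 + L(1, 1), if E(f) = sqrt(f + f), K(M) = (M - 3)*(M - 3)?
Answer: 5585 - 15*sqrt(2) ≈ 5563.8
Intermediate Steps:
I = -15 (I = 3*(-5) = -15)
K(M) = (-3 + M)**2 (K(M) = (-3 + M)*(-3 + M) = (-3 + M)**2)
E(f) = sqrt(2)*sqrt(f) (E(f) = sqrt(2*f) = sqrt(2)*sqrt(f))
L(v, d) = -15*d - 15*sqrt(2)*sqrt(d) (L(v, d) = (d + sqrt(2)*sqrt(d))*(-15) = -15*d - 15*sqrt(2)*sqrt(d))
K(-7)*56 + L(1, 1) = (-3 - 7)**2*56 + (-15*1 - 15*sqrt(2)*sqrt(1)) = (-10)**2*56 + (-15 - 15*sqrt(2)*1) = 100*56 + (-15 - 15*sqrt(2)) = 5600 + (-15 - 15*sqrt(2)) = 5585 - 15*sqrt(2)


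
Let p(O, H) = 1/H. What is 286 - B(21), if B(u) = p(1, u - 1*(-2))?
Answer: 6577/23 ≈ 285.96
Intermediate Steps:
B(u) = 1/(2 + u) (B(u) = 1/(u - 1*(-2)) = 1/(u + 2) = 1/(2 + u))
286 - B(21) = 286 - 1/(2 + 21) = 286 - 1/23 = 6577/23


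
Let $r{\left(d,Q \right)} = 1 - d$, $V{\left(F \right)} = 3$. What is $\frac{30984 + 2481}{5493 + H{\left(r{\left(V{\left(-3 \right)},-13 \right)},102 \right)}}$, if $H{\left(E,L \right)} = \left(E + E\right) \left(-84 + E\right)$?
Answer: $\frac{33465}{5837} \approx 5.7333$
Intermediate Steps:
$H{\left(E,L \right)} = 2 E \left(-84 + E\right)$
$\frac{30984 + 2481}{5493 + H{\left(r{\left(V{\left(-3 \right)},-13 \right)},102 \right)}} = \frac{30984 + 2481}{5493 + 2 \left(1 - 3\right) \left(-84 + \left(1 - 3\right)\right)} = \frac{33465}{5493 + 2 \left(1 - 3\right) \left(-84 + \left(1 - 3\right)\right)} = \frac{33465}{5493 + 2 \left(-2\right) \left(-84 - 2\right)} = \frac{33465}{5493 + 2 \left(-2\right) \left(-86\right)} = \frac{33465}{5493 + 344} = \frac{33465}{5837}$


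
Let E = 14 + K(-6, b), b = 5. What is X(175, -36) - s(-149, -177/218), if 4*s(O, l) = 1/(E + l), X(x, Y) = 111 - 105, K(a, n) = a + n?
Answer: 31775/5314 ≈ 5.9795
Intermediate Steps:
X(x, Y) = 6
E = 13 (E = 14 + (-6 + 5) = 14 - 1 = 13)
s(O, l) = 1/(4*(13 + l))
X(175, -36) - s(-149, -177/218) = 6 - 1/(4*(13 - 177/218)) = 6 - 1/(4*2657/218) = 6 - 218/(4*2657) = 6 - 1*109/5314 = 6 - 109/5314 = 31775/5314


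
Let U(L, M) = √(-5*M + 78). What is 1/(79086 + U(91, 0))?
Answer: 13181/1042432553 - √78/6254595318 ≈ 1.2643e-5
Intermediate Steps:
U(L, M) = √(78 - 5*M)
1/(79086 + U(91, 0)) = 1/(79086 + √(78 - 5*0)) = 1/(79086 + √(78 + 0)) = 1/(79086 + √78)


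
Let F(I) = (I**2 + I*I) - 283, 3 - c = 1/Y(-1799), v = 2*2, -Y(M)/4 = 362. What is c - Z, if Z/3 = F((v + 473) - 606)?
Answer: -143343311/1448 ≈ -98994.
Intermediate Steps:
Y(M) = -1448 (Y(M) = -4*362 = -1448)
v = 4
c = 4345/1448 (c = 3 - 1/(-1448) = 3 - 1*(-1/1448) = 3 + 1/1448 = 4345/1448 ≈ 3.0007)
F(I) = -283 + 2*I**2 (F(I) = (I**2 + I**2) - 283 = 2*I**2 - 283 = -283 + 2*I**2)
Z = 98997 (Z = 3*(-283 + 2*((4 + 473) - 606)**2) = 3*(-283 + 2*(477 - 606)**2) = 3*(-283 + 2*(-129)**2) = 3*(-283 + 2*16641) = 3*(-283 + 33282) = 3*32999 = 98997)
c - Z = 4345/1448 - 1*98997 = 4345/1448 - 98997 = -143343311/1448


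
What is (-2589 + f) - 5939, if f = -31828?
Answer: -40356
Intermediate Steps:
(-2589 + f) - 5939 = (-2589 - 31828) - 5939 = -34417 - 5939 = -40356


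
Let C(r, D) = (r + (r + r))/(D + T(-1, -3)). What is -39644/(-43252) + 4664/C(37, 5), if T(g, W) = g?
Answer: 18438859/109113 ≈ 168.99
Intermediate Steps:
C(r, D) = 3*r/(-1 + D) (C(r, D) = (r + (r + r))/(D - 1) = (r + 2*r)/(-1 + D) = (3*r)/(-1 + D) = 3*r/(-1 + D))
-39644/(-43252) + 4664/C(37, 5) = -39644/(-43252) + 4664/((3*37/(-1 + 5))) = -39644*(-1/43252) + 4664/((3*37/4)) = 901/983 + 4664/((3*37*(¼))) = 901/983 + 4664/(111/4) = 901/983 + 4664*(4/111) = 901/983 + 18656/111 = 18438859/109113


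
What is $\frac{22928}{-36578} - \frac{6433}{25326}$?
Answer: $- \frac{58284343}{66169602} \approx -0.88083$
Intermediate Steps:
$\frac{22928}{-36578} - \frac{6433}{25326} = 22928 \left(- \frac{1}{36578}\right) - \frac{919}{3618} = - \frac{11464}{18289} - \frac{919}{3618} = - \frac{58284343}{66169602}$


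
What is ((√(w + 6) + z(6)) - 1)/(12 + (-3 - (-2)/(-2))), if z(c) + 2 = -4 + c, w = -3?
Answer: -⅛ + √3/8 ≈ 0.091506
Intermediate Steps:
z(c) = -6 + c (z(c) = -2 + (-4 + c) = -6 + c)
((√(w + 6) + z(6)) - 1)/(12 + (-3 - (-2)/(-2))) = ((√(-3 + 6) + (-6 + 6)) - 1)/(12 + (-3 - (-2)/(-2))) = ((√3 + 0) - 1)/(12 + (-3 - (-2)*(-1)/2)) = (√3 - 1)/(12 + (-3 - 1*1)) = (-1 + √3)/(12 + (-3 - 1)) = (-1 + √3)/(12 - 4) = (-1 + √3)/8 = -⅛ + √3/8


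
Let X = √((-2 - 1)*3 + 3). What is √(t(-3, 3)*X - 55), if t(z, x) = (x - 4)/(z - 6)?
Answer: √(-495 + I*√6)/3 ≈ 0.018349 + 7.4162*I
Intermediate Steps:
X = I*√6 (X = √(-3*3 + 3) = √(-9 + 3) = √(-6) = I*√6 ≈ 2.4495*I)
t(z, x) = (-4 + x)/(-6 + z)
√(t(-3, 3)*X - 55) = √(((-4 + 3)/(-6 - 3))*(I*√6) - 55) = √((-1/(-9))*(I*√6) - 55) = √((-⅑*(-1))*(I*√6) - 55) = √((I*√6)/9 - 55) = √(I*√6/9 - 55) = √(-55 + I*√6/9)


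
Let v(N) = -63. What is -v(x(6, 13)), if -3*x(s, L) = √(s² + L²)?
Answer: 63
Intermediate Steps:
x(s, L) = -√(L² + s²)/3 (x(s, L) = -√(s² + L²)/3 = -√(L² + s²)/3)
-v(x(6, 13)) = -1*(-63) = 63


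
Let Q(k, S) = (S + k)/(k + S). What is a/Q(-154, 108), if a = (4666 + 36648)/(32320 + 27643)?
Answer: 41314/59963 ≈ 0.68899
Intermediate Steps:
Q(k, S) = 1 (Q(k, S) = (S + k)/(S + k) = 1)
a = 41314/59963 ≈ 0.68899
a/Q(-154, 108) = (41314/59963)/1 = (41314/59963)*1 = 41314/59963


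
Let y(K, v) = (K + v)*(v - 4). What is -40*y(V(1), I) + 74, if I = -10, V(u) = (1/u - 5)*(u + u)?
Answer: -10006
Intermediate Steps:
V(u) = 2*u*(-5 + 1/u) (V(u) = (-5 + 1/u)*(2*u) = 2*u*(-5 + 1/u))
y(K, v) = (-4 + v)*(K + v) (y(K, v) = (K + v)*(-4 + v) = (-4 + v)*(K + v))
-40*y(V(1), I) + 74 = -40*((-10)² - 4*(2 - 10*1) - 4*(-10) + (2 - 10*1)*(-10)) + 74 = -40*(100 - 4*(2 - 10) + 40 + (2 - 10)*(-10)) + 74 = -40*(100 - 4*(-8) + 40 - 8*(-10)) + 74 = -40*(100 + 32 + 40 + 80) + 74 = -40*252 + 74 = -10080 + 74 = -10006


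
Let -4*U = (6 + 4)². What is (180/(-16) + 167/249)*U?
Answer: 263425/996 ≈ 264.48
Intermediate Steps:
U = -25 (U = -(6 + 4)²/4 = -¼*10² = -¼*100 = -25)
(180/(-16) + 167/249)*U = (180/(-16) + 167/249)*(-25) = (180*(-1/16) + 167*(1/249))*(-25) = (-45/4 + 167/249)*(-25) = -10537/996*(-25) = 263425/996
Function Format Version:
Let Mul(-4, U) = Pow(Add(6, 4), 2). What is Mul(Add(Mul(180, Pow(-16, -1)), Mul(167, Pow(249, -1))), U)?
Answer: Rational(263425, 996) ≈ 264.48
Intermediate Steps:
U = -25 (U = Mul(Rational(-1, 4), Pow(Add(6, 4), 2)) = Mul(Rational(-1, 4), Pow(10, 2)) = Mul(Rational(-1, 4), 100) = -25)
Mul(Add(Mul(180, Pow(-16, -1)), Mul(167, Pow(249, -1))), U) = Mul(Add(Mul(180, Pow(-16, -1)), Mul(167, Pow(249, -1))), -25) = Mul(Add(Mul(180, Rational(-1, 16)), Mul(167, Rational(1, 249))), -25) = Mul(Add(Rational(-45, 4), Rational(167, 249)), -25) = Mul(Rational(-10537, 996), -25) = Rational(263425, 996)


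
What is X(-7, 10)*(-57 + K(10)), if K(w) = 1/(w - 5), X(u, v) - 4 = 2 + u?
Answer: 284/5 ≈ 56.800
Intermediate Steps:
X(u, v) = 6 + u (X(u, v) = 4 + (2 + u) = 6 + u)
K(w) = 1/(-5 + w)
X(-7, 10)*(-57 + K(10)) = (6 - 7)*(-57 + 1/(-5 + 10)) = -(-57 + 1/5) = -(-57 + ⅕) = -1*(-284/5) = 284/5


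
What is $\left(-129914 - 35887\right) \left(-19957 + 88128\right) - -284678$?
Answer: $-11302535293$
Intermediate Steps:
$\left(-129914 - 35887\right) \left(-19957 + 88128\right) - -284678 = \left(-165801\right) 68171 + 284678 = -11302819971 + 284678 = -11302535293$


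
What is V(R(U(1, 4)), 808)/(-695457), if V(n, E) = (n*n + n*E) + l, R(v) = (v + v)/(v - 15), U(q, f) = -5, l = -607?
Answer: 811/2781828 ≈ 0.00029153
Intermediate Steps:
R(v) = 2*v/(-15 + v) (R(v) = (2*v)/(-15 + v) = 2*v/(-15 + v))
V(n, E) = -607 + n**2 + E*n (V(n, E) = (n*n + n*E) - 607 = (n**2 + E*n) - 607 = -607 + n**2 + E*n)
V(R(U(1, 4)), 808)/(-695457) = (-607 + (2*(-5)/(-15 - 5))**2 + 808*(2*(-5)/(-15 - 5)))/(-695457) = (-607 + (2*(-5)/(-20))**2 + 808*(2*(-5)/(-20)))*(-1/695457) = (-607 + (2*(-5)*(-1/20))**2 + 808*(2*(-5)*(-1/20)))*(-1/695457) = (-607 + (1/2)**2 + 808*(1/2))*(-1/695457) = (-607 + 1/4 + 404)*(-1/695457) = -811/4*(-1/695457) = 811/2781828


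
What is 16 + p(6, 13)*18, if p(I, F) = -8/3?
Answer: -32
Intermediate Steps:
p(I, F) = -8/3 (p(I, F) = -8*⅓ = -8/3)
16 + p(6, 13)*18 = 16 - 8/3*18 = 16 - 48 = -32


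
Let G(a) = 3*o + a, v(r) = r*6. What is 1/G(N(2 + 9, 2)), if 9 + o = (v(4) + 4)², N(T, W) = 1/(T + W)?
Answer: 13/30226 ≈ 0.00043009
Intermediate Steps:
v(r) = 6*r
o = 775 (o = -9 + (6*4 + 4)² = -9 + (24 + 4)² = -9 + 28² = -9 + 784 = 775)
G(a) = 2325 + a (G(a) = 3*775 + a = 2325 + a)
1/G(N(2 + 9, 2)) = 1/(2325 + 1/((2 + 9) + 2)) = 1/(2325 + 1/(11 + 2)) = 1/(2325 + 1/13) = 1/(30226/13) = 13/30226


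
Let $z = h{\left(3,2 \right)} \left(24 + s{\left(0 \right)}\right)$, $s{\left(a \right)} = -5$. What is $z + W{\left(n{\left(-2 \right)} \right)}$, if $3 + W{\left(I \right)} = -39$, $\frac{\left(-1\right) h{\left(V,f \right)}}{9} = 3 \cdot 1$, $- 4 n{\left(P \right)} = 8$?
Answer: $-555$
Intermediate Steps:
$n{\left(P \right)} = -2$ ($n{\left(P \right)} = \left(- \frac{1}{4}\right) 8 = -2$)
$h{\left(V,f \right)} = -27$ ($h{\left(V,f \right)} = - 9 \cdot 3 \cdot 1 = \left(-9\right) 3 = -27$)
$W{\left(I \right)} = -42$ ($W{\left(I \right)} = -3 - 39 = -42$)
$z = -513$ ($z = - 27 \left(24 - 5\right) = \left(-27\right) 19 = -513$)
$z + W{\left(n{\left(-2 \right)} \right)} = -513 - 42 = -555$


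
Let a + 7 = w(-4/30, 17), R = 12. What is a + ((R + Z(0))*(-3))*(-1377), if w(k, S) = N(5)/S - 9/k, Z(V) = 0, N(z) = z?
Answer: 1687515/34 ≈ 49633.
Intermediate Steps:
w(k, S) = -9/k + 5/S (w(k, S) = 5/S - 9/k = -9/k + 5/S)
a = 2067/34 (a = -7 + (-9/((-4/30)) + 5/17) = -7 + (-9/((-4*1/30)) + 5*(1/17)) = -7 + (-9/(-2/15) + 5/17) = -7 + (-9*(-15/2) + 5/17) = -7 + (135/2 + 5/17) = -7 + 2305/34 = 2067/34 ≈ 60.794)
a + ((R + Z(0))*(-3))*(-1377) = 2067/34 + ((12 + 0)*(-3))*(-1377) = 2067/34 + (12*(-3))*(-1377) = 2067/34 - 36*(-1377) = 2067/34 + 49572 = 1687515/34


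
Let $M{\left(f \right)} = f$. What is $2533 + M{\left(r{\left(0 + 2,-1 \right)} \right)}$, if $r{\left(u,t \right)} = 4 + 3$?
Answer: $2540$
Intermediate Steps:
$r{\left(u,t \right)} = 7$
$2533 + M{\left(r{\left(0 + 2,-1 \right)} \right)} = 2533 + 7 = 2540$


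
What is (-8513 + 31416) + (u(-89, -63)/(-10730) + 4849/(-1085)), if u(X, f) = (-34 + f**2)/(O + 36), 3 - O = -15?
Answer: 2879126233009/125734140 ≈ 22899.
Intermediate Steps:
O = 18 (O = 3 - 1*(-15) = 3 + 15 = 18)
u(X, f) = -17/27 + f**2/54 (u(X, f) = (-34 + f**2)/(18 + 36) = (-34 + f**2)/54 = (-34 + f**2)*(1/54) = -17/27 + f**2/54)
(-8513 + 31416) + (u(-89, -63)/(-10730) + 4849/(-1085)) = (-8513 + 31416) + ((-17/27 + (1/54)*(-63)**2)/(-10730) + 4849/(-1085)) = 22903 + ((-17/27 + (1/54)*3969)*(-1/10730) + 4849*(-1/1085)) = 22903 + ((-17/27 + 147/2)*(-1/10730) - 4849/1085) = 22903 + ((3935/54)*(-1/10730) - 4849/1085) = 22903 + (-787/115884 - 4849/1085) = 22903 - 562775411/125734140 = 2879126233009/125734140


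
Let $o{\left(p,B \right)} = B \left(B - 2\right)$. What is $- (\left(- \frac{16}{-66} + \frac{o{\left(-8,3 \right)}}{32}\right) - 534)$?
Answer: $\frac{563549}{1056} \approx 533.66$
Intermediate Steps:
$o{\left(p,B \right)} = B \left(-2 + B\right)$
$- (\left(- \frac{16}{-66} + \frac{o{\left(-8,3 \right)}}{32}\right) - 534) = - (\left(- \frac{16}{-66} + \frac{3 \left(-2 + 3\right)}{32}\right) - 534) = - (\left(\left(-16\right) \left(- \frac{1}{66}\right) + 3 \cdot 1 \cdot \frac{1}{32}\right) - 534) = - (\left(\frac{8}{33} + 3 \cdot \frac{1}{32}\right) - 534) = - (\left(\frac{8}{33} + \frac{3}{32}\right) - 534) = - (\frac{355}{1056} - 534) = \left(-1\right) \left(- \frac{563549}{1056}\right) = \frac{563549}{1056}$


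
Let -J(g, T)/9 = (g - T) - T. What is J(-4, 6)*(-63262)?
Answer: -9109728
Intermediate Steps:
J(g, T) = -9*g + 18*T (J(g, T) = -9*((g - T) - T) = -9*(g - 2*T) = -9*g + 18*T)
J(-4, 6)*(-63262) = (-9*(-4) + 18*6)*(-63262) = (36 + 108)*(-63262) = 144*(-63262) = -9109728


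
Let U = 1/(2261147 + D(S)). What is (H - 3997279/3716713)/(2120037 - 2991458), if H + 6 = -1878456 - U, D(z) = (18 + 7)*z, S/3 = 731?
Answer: 2405808740882973/1116057209825236 ≈ 2.1556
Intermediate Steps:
S = 2193 (S = 3*731 = 2193)
D(z) = 25*z
U = 1/2315972 (U = 1/(2261147 + 25*2193) = 1/(2261147 + 54825) = 1/2315972 ≈ 4.3178e-7)
H = -4350465395065/2315972 (H = -6 + (-1878456 - 1*1/2315972) = -6 + (-1878456 - 1/2315972) = -6 - 4350451499233/2315972 = -4350465395065/2315972 ≈ -1.8785e+6)
(H - 3997279/3716713)/(2120037 - 2991458) = (-4350465395065/2315972 - 3997279/3716713)/(2120037 - 2991458) = (-4350465395065/2315972 - 3997279*1/3716713)/(-871421) = (-4350465395065/2315972 - 27953/25991)*(-1/871421) = -2405808740882973/1280732516*(-1/871421) = 2405808740882973/1116057209825236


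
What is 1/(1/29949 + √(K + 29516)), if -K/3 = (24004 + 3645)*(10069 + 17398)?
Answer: 29949/2043482561752201534 - 896942601*I*√2278275733/2043482561752201534 ≈ 1.4656e-14 - 2.0951e-5*I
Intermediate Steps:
K = -2278305249 (K = -3*(24004 + 3645)*(10069 + 17398) = -82947*27467 = -3*759435083 = -2278305249)
1/(1/29949 + √(K + 29516)) = 1/(1/29949 + √(-2278305249 + 29516)) = 1/(1/29949 + √(-2278275733)) = 1/(1/29949 + I*√2278275733)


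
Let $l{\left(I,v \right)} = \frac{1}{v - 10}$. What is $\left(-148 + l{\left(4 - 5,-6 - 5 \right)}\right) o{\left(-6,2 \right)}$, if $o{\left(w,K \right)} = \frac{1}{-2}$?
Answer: $\frac{3109}{42} \approx 74.024$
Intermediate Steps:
$o{\left(w,K \right)} = - \frac{1}{2}$
$l{\left(I,v \right)} = \frac{1}{-10 + v}$
$\left(-148 + l{\left(4 - 5,-6 - 5 \right)}\right) o{\left(-6,2 \right)} = \left(-148 + \frac{1}{-10 - 11}\right) \left(- \frac{1}{2}\right) = \left(-148 + \frac{1}{-21}\right) \left(- \frac{1}{2}\right) = \left(-148 - \frac{1}{21}\right) \left(- \frac{1}{2}\right) = \left(- \frac{3109}{21}\right) \left(- \frac{1}{2}\right) = \frac{3109}{42}$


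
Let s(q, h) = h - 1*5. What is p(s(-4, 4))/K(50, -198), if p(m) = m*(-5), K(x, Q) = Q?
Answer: -5/198 ≈ -0.025253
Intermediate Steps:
s(q, h) = -5 + h (s(q, h) = h - 5 = -5 + h)
p(m) = -5*m
p(s(-4, 4))/K(50, -198) = -5*(-5 + 4)/(-198) = -5*(-1)*(-1/198) = 5*(-1/198) = -5/198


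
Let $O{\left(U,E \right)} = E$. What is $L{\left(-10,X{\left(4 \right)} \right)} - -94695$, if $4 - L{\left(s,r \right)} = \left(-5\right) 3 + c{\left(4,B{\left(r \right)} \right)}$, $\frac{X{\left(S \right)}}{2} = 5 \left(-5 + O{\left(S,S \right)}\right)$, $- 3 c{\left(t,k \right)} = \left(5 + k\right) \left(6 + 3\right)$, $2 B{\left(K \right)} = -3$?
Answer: $\frac{189449}{2} \approx 94725.0$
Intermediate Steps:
$B{\left(K \right)} = - \frac{3}{2}$ ($B{\left(K \right)} = \frac{1}{2} \left(-3\right) = - \frac{3}{2}$)
$c{\left(t,k \right)} = -15 - 3 k$ ($c{\left(t,k \right)} = - \frac{\left(5 + k\right) \left(6 + 3\right)}{3} = - \frac{\left(5 + k\right) 9}{3} = - \frac{45 + 9 k}{3} = -15 - 3 k$)
$X{\left(S \right)} = -50 + 10 S$ ($X{\left(S \right)} = 2 \cdot 5 \left(-5 + S\right) = 2 \left(-25 + 5 S\right) = -50 + 10 S$)
$L{\left(s,r \right)} = \frac{59}{2}$ ($L{\left(s,r \right)} = 4 - \left(\left(-5\right) 3 - \frac{21}{2}\right) = 4 - \left(-15 + \left(-15 + \frac{9}{2}\right)\right) = 4 - \left(-15 - \frac{21}{2}\right) = 4 - - \frac{51}{2} = 4 + \frac{51}{2} = \frac{59}{2}$)
$L{\left(-10,X{\left(4 \right)} \right)} - -94695 = \frac{59}{2} - -94695 = \frac{59}{2} + 94695 = \frac{189449}{2}$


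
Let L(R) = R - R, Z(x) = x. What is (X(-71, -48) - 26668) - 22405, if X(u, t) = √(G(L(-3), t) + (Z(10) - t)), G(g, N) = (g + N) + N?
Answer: -49073 + I*√38 ≈ -49073.0 + 6.1644*I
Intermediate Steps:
L(R) = 0
G(g, N) = g + 2*N (G(g, N) = (N + g) + N = g + 2*N)
X(u, t) = √(10 + t) (X(u, t) = √((0 + 2*t) + (10 - t)) = √(2*t + (10 - t)) = √(10 + t))
(X(-71, -48) - 26668) - 22405 = (√(10 - 48) - 26668) - 22405 = (√(-38) - 26668) - 22405 = (I*√38 - 26668) - 22405 = (-26668 + I*√38) - 22405 = -49073 + I*√38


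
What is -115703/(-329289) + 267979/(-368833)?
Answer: -45567452332/121452649737 ≈ -0.37519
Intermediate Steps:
-115703/(-329289) + 267979/(-368833) = -115703*(-1/329289) + 267979*(-1/368833) = 115703/329289 - 267979/368833 = -45567452332/121452649737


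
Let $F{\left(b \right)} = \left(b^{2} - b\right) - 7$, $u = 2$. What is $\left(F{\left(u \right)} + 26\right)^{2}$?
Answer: $441$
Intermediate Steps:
$F{\left(b \right)} = -7 + b^{2} - b$
$\left(F{\left(u \right)} + 26\right)^{2} = \left(\left(-7 + 2^{2} - 2\right) + 26\right)^{2} = \left(\left(-7 + 4 - 2\right) + 26\right)^{2} = \left(-5 + 26\right)^{2} = 21^{2} = 441$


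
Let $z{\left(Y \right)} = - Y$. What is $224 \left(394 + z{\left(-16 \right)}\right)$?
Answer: $91840$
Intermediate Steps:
$224 \left(394 + z{\left(-16 \right)}\right) = 224 \left(394 - -16\right) = 224 \left(394 + 16\right) = 224 \cdot 410 = 91840$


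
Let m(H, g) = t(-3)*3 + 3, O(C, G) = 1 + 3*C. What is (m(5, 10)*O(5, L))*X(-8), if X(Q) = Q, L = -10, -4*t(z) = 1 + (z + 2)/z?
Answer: -256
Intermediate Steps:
t(z) = -¼ - (2 + z)/(4*z) (t(z) = -(1 + (z + 2)/z)/4 = -(1 + (2 + z)/z)/4 = -¼ - (2 + z)/(4*z))
m(H, g) = 2 (m(H, g) = ((½)*(-1 - 1*(-3))/(-3))*3 + 3 = ((½)*(-⅓)*(-1 + 3))*3 + 3 = ((½)*(-⅓)*2)*3 + 3 = -⅓*3 + 3 = -1 + 3 = 2)
(m(5, 10)*O(5, L))*X(-8) = (2*(1 + 3*5))*(-8) = (2*(1 + 15))*(-8) = (2*16)*(-8) = 32*(-8) = -256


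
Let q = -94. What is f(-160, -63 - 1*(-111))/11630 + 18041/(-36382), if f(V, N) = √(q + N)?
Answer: -18041/36382 + I*√46/11630 ≈ -0.49588 + 0.00058318*I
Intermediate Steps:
f(V, N) = √(-94 + N)
f(-160, -63 - 1*(-111))/11630 + 18041/(-36382) = √(-94 + (-63 - 1*(-111)))/11630 + 18041/(-36382) = √(-94 + (-63 + 111))*(1/11630) + 18041*(-1/36382) = √(-94 + 48)*(1/11630) - 18041/36382 = √(-46)*(1/11630) - 18041/36382 = (I*√46)*(1/11630) - 18041/36382 = I*√46/11630 - 18041/36382 = -18041/36382 + I*√46/11630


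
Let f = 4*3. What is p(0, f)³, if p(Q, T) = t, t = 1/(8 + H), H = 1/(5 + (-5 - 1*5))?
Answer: 125/59319 ≈ 0.0021073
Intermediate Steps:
f = 12
H = -⅕ (H = 1/(5 + (-5 - 5)) = 1/(5 - 10) = 1/(-5) = -⅕ ≈ -0.20000)
t = 5/39 (t = 1/(8 - ⅕) = 1/(39/5) = 5/39 ≈ 0.12821)
p(Q, T) = 5/39
p(0, f)³ = (5/39)³ = 125/59319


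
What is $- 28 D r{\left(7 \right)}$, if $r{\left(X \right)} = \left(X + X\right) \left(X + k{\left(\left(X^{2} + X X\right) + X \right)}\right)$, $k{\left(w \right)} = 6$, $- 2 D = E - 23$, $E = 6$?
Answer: $-43316$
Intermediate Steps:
$D = \frac{17}{2}$ ($D = - \frac{6 - 23}{2} = \left(- \frac{1}{2}\right) \left(-17\right) = \frac{17}{2} \approx 8.5$)
$r{\left(X \right)} = 2 X \left(6 + X\right)$ ($r{\left(X \right)} = \left(X + X\right) \left(X + 6\right) = 2 X \left(6 + X\right)$)
$- 28 D r{\left(7 \right)} = \left(-28\right) \frac{17}{2} \cdot 2 \cdot 7 \left(6 + 7\right) = - 238 \cdot 2 \cdot 7 \cdot 13 = \left(-238\right) 182 = -43316$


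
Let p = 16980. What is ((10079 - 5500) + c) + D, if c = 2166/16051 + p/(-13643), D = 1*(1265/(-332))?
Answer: 47506800678045/10386088468 ≈ 4574.1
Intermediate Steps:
D = -1265/332 (D = 1*(1265*(-1/332)) = 1*(-1265/332) = -1265/332 ≈ -3.8102)
c = -34713606/31283399 (c = 2166/16051 + 16980/(-13643) = 2166*(1/16051) + 16980*(-1/13643) = 2166/16051 - 16980/13643 = -34713606/31283399 ≈ -1.1096)
((10079 - 5500) + c) + D = ((10079 - 5500) - 34713606/31283399) - 1265/332 = (4579 - 34713606/31283399) - 1265/332 = 143211970415/31283399 - 1265/332 = 47506800678045/10386088468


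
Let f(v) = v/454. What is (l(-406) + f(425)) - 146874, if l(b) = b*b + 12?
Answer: 8160621/454 ≈ 17975.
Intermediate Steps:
l(b) = 12 + b² (l(b) = b² + 12 = 12 + b²)
f(v) = v/454 (f(v) = v*(1/454) = v/454)
(l(-406) + f(425)) - 146874 = ((12 + (-406)²) + (1/454)*425) - 146874 = ((12 + 164836) + 425/454) - 146874 = (164848 + 425/454) - 146874 = 74841417/454 - 146874 = 8160621/454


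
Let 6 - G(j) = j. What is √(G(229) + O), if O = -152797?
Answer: 2*I*√38255 ≈ 391.18*I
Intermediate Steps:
G(j) = 6 - j
√(G(229) + O) = √((6 - 1*229) - 152797) = √((6 - 229) - 152797) = √(-223 - 152797) = √(-153020) = 2*I*√38255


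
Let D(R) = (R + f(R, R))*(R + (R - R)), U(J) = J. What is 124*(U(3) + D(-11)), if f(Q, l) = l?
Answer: 30380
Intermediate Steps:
D(R) = 2*R**2 (D(R) = (R + R)*(R + (R - R)) = (2*R)*(R + 0) = (2*R)*R = 2*R**2)
124*(U(3) + D(-11)) = 124*(3 + 2*(-11)**2) = 124*(3 + 2*121) = 124*(3 + 242) = 124*245 = 30380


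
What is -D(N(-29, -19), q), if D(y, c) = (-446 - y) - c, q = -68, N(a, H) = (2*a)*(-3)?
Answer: 552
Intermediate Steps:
N(a, H) = -6*a
D(y, c) = -446 - c - y
-D(N(-29, -19), q) = -(-446 - 1*(-68) - (-6)*(-29)) = -(-446 + 68 - 1*174) = -(-446 + 68 - 174) = -1*(-552) = 552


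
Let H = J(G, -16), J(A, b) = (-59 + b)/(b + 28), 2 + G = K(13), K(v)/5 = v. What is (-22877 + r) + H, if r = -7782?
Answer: -122661/4 ≈ -30665.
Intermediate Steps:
K(v) = 5*v
G = 63 (G = -2 + 5*13 = -2 + 65 = 63)
J(A, b) = (-59 + b)/(28 + b)
H = -25/4 (H = (-59 - 16)/(28 - 16) = -75/12 = (1/12)*(-75) = -25/4 ≈ -6.2500)
(-22877 + r) + H = (-22877 - 7782) - 25/4 = -30659 - 25/4 = -122661/4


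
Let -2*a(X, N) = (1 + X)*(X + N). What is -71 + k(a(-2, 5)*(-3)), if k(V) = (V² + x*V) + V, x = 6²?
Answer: -869/4 ≈ -217.25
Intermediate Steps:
a(X, N) = -(1 + X)*(N + X)/2 (a(X, N) = -(1 + X)*(X + N)/2 = -(1 + X)*(N + X)/2)
x = 36
k(V) = V² + 37*V (k(V) = (V² + 36*V) + V = V² + 37*V)
-71 + k(a(-2, 5)*(-3)) = -71 + ((-½*5 - ½*(-2) - ½*(-2)² - ½*5*(-2))*(-3))*(37 + (-½*5 - ½*(-2) - ½*(-2)² - ½*5*(-2))*(-3)) = -71 + ((-5/2 + 1 - ½*4 + 5)*(-3))*(37 + (-5/2 + 1 - ½*4 + 5)*(-3)) = -71 + ((-5/2 + 1 - 2 + 5)*(-3))*(37 + (-5/2 + 1 - 2 + 5)*(-3)) = -71 + ((3/2)*(-3))*(37 + (3/2)*(-3)) = -71 - 9*(37 - 9/2)/2 = -71 - 9/2*65/2 = -71 - 585/4 = -869/4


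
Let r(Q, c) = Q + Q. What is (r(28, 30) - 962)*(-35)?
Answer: 31710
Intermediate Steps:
r(Q, c) = 2*Q
(r(28, 30) - 962)*(-35) = (2*28 - 962)*(-35) = (56 - 962)*(-35) = -906*(-35) = 31710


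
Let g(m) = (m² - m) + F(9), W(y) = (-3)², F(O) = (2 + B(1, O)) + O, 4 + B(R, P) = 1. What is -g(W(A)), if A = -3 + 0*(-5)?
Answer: -80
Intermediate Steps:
B(R, P) = -3 (B(R, P) = -4 + 1 = -3)
A = -3 (A = -3 + 0 = -3)
F(O) = -1 + O (F(O) = (2 - 3) + O = -1 + O)
W(y) = 9
g(m) = 8 + m² - m (g(m) = (m² - m) + (-1 + 9) = (m² - m) + 8 = 8 + m² - m)
-g(W(A)) = -(8 + 9² - 1*9) = -(8 + 81 - 9) = -1*80 = -80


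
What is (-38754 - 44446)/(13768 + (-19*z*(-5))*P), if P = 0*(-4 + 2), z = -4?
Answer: -10400/1721 ≈ -6.0430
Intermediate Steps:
P = 0 (P = 0*(-2) = 0)
(-38754 - 44446)/(13768 + (-19*z*(-5))*P) = (-38754 - 44446)/(13768 - (-76)*(-5)*0) = -83200/(13768 - 19*20*0) = -83200/(13768 - 380*0) = -83200/(13768 + 0) = -83200/13768 = -83200*1/13768 = -10400/1721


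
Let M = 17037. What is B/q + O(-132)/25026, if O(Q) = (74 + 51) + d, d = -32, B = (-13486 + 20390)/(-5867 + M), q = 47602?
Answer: 4135184427/1108890256070 ≈ 0.0037291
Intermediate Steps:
B = 3452/5585 (B = (-13486 + 20390)/(-5867 + 17037) = 6904/11170 = 6904*(1/11170) = 3452/5585 ≈ 0.61808)
O(Q) = 93 (O(Q) = (74 + 51) - 32 = 125 - 32 = 93)
B/q + O(-132)/25026 = (3452/5585)/47602 + 93/25026 = (3452/5585)*(1/47602) + 93*(1/25026) = 1726/132928585 + 31/8342 = 4135184427/1108890256070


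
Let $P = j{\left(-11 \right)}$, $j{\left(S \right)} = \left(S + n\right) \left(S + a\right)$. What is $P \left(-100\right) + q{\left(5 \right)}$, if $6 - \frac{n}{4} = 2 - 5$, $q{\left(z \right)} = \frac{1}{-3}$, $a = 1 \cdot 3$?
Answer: $\frac{59999}{3} \approx 20000.0$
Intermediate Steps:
$a = 3$
$q{\left(z \right)} = - \frac{1}{3}$
$n = 36$ ($n = 24 - 4 \left(2 - 5\right) = 24 - -12 = 24 + 12 = 36$)
$j{\left(S \right)} = \left(3 + S\right) \left(36 + S\right)$ ($j{\left(S \right)} = \left(S + 36\right) \left(S + 3\right) = \left(36 + S\right) \left(3 + S\right) = \left(3 + S\right) \left(36 + S\right)$)
$P = -200$ ($P = 108 + \left(-11\right)^{2} + 39 \left(-11\right) = 108 + 121 - 429 = -200$)
$P \left(-100\right) + q{\left(5 \right)} = \left(-200\right) \left(-100\right) - \frac{1}{3} = 20000 - \frac{1}{3} = \frac{59999}{3}$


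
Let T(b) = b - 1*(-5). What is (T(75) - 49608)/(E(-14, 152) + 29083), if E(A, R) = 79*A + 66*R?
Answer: -49528/38009 ≈ -1.3031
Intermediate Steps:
T(b) = 5 + b (T(b) = b + 5 = 5 + b)
E(A, R) = 66*R + 79*A
(T(75) - 49608)/(E(-14, 152) + 29083) = ((5 + 75) - 49608)/((66*152 + 79*(-14)) + 29083) = (80 - 49608)/((10032 - 1106) + 29083) = -49528/(8926 + 29083) = -49528/38009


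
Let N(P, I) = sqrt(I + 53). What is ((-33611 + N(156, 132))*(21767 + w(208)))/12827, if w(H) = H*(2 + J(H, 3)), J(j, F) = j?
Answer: -2199739117/12827 + 65447*sqrt(185)/12827 ≈ -1.7142e+5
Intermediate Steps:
N(P, I) = sqrt(53 + I)
w(H) = H*(2 + H)
((-33611 + N(156, 132))*(21767 + w(208)))/12827 = ((-33611 + sqrt(53 + 132))*(21767 + 208*(2 + 208)))/12827 = ((-33611 + sqrt(185))*(21767 + 208*210))*(1/12827) = ((-33611 + sqrt(185))*(21767 + 43680))*(1/12827) = ((-33611 + sqrt(185))*65447)*(1/12827) = (-2199739117 + 65447*sqrt(185))*(1/12827) = -2199739117/12827 + 65447*sqrt(185)/12827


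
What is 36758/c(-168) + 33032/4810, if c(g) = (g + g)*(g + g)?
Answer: 976496663/135757440 ≈ 7.1929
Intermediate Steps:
c(g) = 4*g² (c(g) = (2*g)*(2*g) = 4*g²)
36758/c(-168) + 33032/4810 = 36758/((4*(-168)²)) + 33032/4810 = 36758/((4*28224)) + 33032*(1/4810) = 36758/112896 + 16516/2405 = 36758*(1/112896) + 16516/2405 = 18379/56448 + 16516/2405 = 976496663/135757440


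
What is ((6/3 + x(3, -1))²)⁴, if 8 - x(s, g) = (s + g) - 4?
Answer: 429981696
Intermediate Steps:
x(s, g) = 12 - g - s (x(s, g) = 8 - ((s + g) - 4) = 8 - ((g + s) - 4) = 8 - (-4 + g + s) = 8 + (4 - g - s) = 12 - g - s)
((6/3 + x(3, -1))²)⁴ = ((6/3 + (12 - 1*(-1) - 1*3))²)⁴ = ((6*(⅓) + (12 + 1 - 3))²)⁴ = ((2 + 10)²)⁴ = (12²)⁴ = 144⁴ = 429981696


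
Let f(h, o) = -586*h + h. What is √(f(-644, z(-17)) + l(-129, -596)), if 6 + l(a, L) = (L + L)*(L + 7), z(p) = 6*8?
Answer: √1078822 ≈ 1038.7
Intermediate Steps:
z(p) = 48
l(a, L) = -6 + 2*L*(7 + L) (l(a, L) = -6 + (L + L)*(L + 7) = -6 + (2*L)*(7 + L) = -6 + 2*L*(7 + L))
f(h, o) = -585*h
√(f(-644, z(-17)) + l(-129, -596)) = √(-585*(-644) + (-6 + 2*(-596)² + 14*(-596))) = √(376740 + (-6 + 2*355216 - 8344)) = √(376740 + (-6 + 710432 - 8344)) = √(376740 + 702082) = √1078822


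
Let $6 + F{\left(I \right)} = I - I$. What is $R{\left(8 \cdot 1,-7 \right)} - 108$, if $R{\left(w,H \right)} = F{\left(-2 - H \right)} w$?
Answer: $-156$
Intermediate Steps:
$F{\left(I \right)} = -6$ ($F{\left(I \right)} = -6 + \left(I - I\right) = -6 + 0 = -6$)
$R{\left(w,H \right)} = - 6 w$
$R{\left(8 \cdot 1,-7 \right)} - 108 = - 6 \cdot 8 \cdot 1 - 108 = \left(-6\right) 8 - 108 = -48 - 108 = -156$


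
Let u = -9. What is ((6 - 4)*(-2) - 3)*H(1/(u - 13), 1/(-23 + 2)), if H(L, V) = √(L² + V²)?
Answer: -5*√37/66 ≈ -0.46082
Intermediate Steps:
((6 - 4)*(-2) - 3)*H(1/(u - 13), 1/(-23 + 2)) = ((6 - 4)*(-2) - 3)*√((1/(-9 - 13))² + (1/(-23 + 2))²) = (2*(-2) - 3)*√((1/(-22))² + (1/(-21))²) = (-4 - 3)*√((-1/22)² + (-1/21)²) = -7*√(1/484 + 1/441) = -5*√37/66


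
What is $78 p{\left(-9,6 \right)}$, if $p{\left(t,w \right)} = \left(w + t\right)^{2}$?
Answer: $702$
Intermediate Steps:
$p{\left(t,w \right)} = \left(t + w\right)^{2}$
$78 p{\left(-9,6 \right)} = 78 \left(-9 + 6\right)^{2} = 78 \left(-3\right)^{2} = 78 \cdot 9 = 702$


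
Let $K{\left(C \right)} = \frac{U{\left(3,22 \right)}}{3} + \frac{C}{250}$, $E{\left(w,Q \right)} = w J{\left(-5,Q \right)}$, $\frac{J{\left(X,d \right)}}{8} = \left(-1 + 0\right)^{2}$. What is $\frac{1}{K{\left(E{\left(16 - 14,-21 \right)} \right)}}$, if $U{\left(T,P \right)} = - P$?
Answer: $- \frac{375}{2726} \approx -0.13756$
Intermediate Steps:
$J{\left(X,d \right)} = 8$ ($J{\left(X,d \right)} = 8 \left(-1 + 0\right)^{2} = 8 \left(-1\right)^{2} = 8 \cdot 1 = 8$)
$E{\left(w,Q \right)} = 8 w$ ($E{\left(w,Q \right)} = w 8 = 8 w$)
$K{\left(C \right)} = - \frac{22}{3} + \frac{C}{250}$ ($K{\left(C \right)} = \frac{\left(-1\right) 22}{3} + \frac{C}{250} = \left(-22\right) \frac{1}{3} + C \frac{1}{250} = - \frac{22}{3} + \frac{C}{250}$)
$\frac{1}{K{\left(E{\left(16 - 14,-21 \right)} \right)}} = \frac{1}{- \frac{22}{3} + \frac{8 \left(16 - 14\right)}{250}} = \frac{1}{- \frac{22}{3} + \frac{8 \cdot 2}{250}} = \frac{1}{- \frac{22}{3} + \frac{1}{250} \cdot 16} = \frac{1}{- \frac{22}{3} + \frac{8}{125}} = \frac{1}{- \frac{2726}{375}} = - \frac{375}{2726}$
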